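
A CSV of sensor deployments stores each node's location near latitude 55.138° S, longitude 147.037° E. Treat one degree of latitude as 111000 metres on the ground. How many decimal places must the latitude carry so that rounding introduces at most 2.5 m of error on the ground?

One degree of latitude covers 111000 m.
N decimal places → at most half a unit in the last place, 0.5 × 10⁻ᴺ° = 111000/2 × 10⁻ᴺ m.
Need 0.5 × 111000 × 10⁻ᴺ ≤ 2.5 → 10⁻ᴺ ≤ 4.505e-05, so N ≥ 4.35.
So 5 decimal places suffice (0.555 m); 4 would allow up to 5.55 m.

5 decimal places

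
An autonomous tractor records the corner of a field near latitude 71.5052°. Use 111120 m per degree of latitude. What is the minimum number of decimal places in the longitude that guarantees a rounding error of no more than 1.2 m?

5 decimal places

At 71.5052° one degree of longitude covers 111120 × cos 71.5052° ≈ 111120 × 0.3172 ≈ 35249.3 m.
Rounding to N decimal places gives at most 0.5 × 10⁻ᴺ degrees of error, i.e. 0.5 × 10⁻ᴺ × 35249.3 m.
Setting 17624.7 × 10⁻ᴺ ≤ 1.2 gives 10ᴺ ≥ 1.469e+04, i.e. N ≥ 4.17.
So 5 decimal places suffice (0.176 m); 4 would allow up to 1.76 m.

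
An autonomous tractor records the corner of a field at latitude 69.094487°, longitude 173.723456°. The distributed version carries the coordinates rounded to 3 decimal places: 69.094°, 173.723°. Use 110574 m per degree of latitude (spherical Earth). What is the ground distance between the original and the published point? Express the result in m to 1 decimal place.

56.8 m

Δlat = 69.094487 − 69.094 = +0.000487°; Δlon = 173.723456 − 173.723 = +0.000456°.
N–S: 0.000487° × 110574 m/° = 53.8495 m.
East–west at this latitude: 0.000456° × 110574 × cos 69.094° ≈ 0.000456 × 39456.8 = 17.9923 m.
Hypotenuse of the two orthogonal shifts: √(53.8495² + 17.9923²) = 56.7758 m.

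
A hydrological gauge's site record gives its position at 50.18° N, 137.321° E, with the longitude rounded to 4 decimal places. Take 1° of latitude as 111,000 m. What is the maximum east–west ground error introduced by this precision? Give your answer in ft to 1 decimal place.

11.7 ft

Rounding to 4 decimal places leaves the longitude within ±5e-05° of the true value.
Parallels shrink by cos φ, so at 50.18° a degree of longitude is 111000 × 0.6404 ≈ 71081.9 m.
So at most 5e-05° × 71081.9 ≈ 3.5541 m east–west.
In feet: 3.5541 m ÷ 0.3048 ≈ 11.66 ft.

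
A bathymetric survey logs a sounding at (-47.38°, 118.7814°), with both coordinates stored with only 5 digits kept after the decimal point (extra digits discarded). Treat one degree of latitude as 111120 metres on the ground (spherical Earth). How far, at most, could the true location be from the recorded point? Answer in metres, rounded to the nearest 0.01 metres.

1.34 metres

Truncating at 5 decimal places can drop up to a full unit in the last place, so each coordinate may be off by as much as 1e-05°.
North–south component: 1e-05° × 111120 = 1.1112 m.
Longitude error → 1e-05 × 111120 × cos 47.38° = 1e-05 × 111120 × 0.6771 ≈ 0.75243 m.
Worst case both components are at the extreme and orthogonal: √(1.1112² + 0.75243²) ≈ 1.34198 m.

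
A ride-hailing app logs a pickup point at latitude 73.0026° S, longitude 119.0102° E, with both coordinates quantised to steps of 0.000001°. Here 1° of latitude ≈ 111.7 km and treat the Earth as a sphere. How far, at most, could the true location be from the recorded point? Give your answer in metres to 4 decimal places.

0.0582 metres

With a 0.000001° grid the true value lies within half a step, ±0.000001°/2 = ±5e-07°, of the stored one.
North–south component: 5e-07° × 111700 = 0.05585 m.
East–west component at 73.0026°: 5e-07° × 111700 × cos 73.0026° ≈ 5e-07 × 32653.1 ≈ 0.0163265 m.
The two errors are perpendicular, so the maximum displacement is √(0.05585² + 0.0163265²) ≈ 0.0581874 m.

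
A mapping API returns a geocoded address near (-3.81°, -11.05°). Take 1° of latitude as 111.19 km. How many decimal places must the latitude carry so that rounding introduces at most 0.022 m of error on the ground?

One degree of latitude covers 111190 m.
N decimal places → at most half a unit in the last place, 0.5 × 10⁻ᴺ° = 111190/2 × 10⁻ᴺ m.
Need 0.5 × 111190 × 10⁻ᴺ ≤ 0.022 → 10⁻ᴺ ≤ 3.957e-07, so N ≥ 6.40.
At 6 places the error can reach 0.0556 m, but 7 places keeps it to 0.00556 m.

7 decimal places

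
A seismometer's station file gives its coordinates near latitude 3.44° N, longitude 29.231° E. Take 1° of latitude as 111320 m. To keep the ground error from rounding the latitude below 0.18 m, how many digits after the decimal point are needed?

6 decimal places

One degree of latitude covers 111320 m.
Rounding to N decimal places gives at most 0.5 × 10⁻ᴺ degrees of error, i.e. 0.5 × 10⁻ᴺ × 111320 m.
Setting 55660 × 10⁻ᴺ ≤ 0.18 gives 10ᴺ ≥ 3.092e+05, i.e. N ≥ 5.49.
So 6 decimal places suffice (0.0557 m); 5 would allow up to 0.557 m.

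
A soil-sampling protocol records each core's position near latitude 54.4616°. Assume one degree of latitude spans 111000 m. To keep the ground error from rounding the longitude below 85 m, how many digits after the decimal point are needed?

At 54.4616° one degree of longitude covers 111000 × cos 54.4616° ≈ 111000 × 0.5812 ≈ 64518.6 m.
Rounding to N decimal places gives at most 0.5 × 10⁻ᴺ degrees of error, i.e. 0.5 × 10⁻ᴺ × 64518.6 m.
Setting 32259.3 × 10⁻ᴺ ≤ 85 gives 10ᴺ ≥ 379.5, i.e. N ≥ 2.58.
N = 2 would give 323 m (too coarse); N = 3 gives 32.3 m ≤ 85 m.

3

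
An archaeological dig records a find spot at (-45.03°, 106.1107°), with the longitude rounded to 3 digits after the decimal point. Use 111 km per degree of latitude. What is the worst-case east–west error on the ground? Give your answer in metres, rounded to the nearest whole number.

39 metres

Rounding to 3 decimal places leaves the longitude within ±0.0005° of the true value.
Parallels shrink by cos φ, so at 45.03° a degree of longitude is 111000 × 0.7067 ≈ 78447.7 m.
So at most 0.0005° × 78447.7 ≈ 39.2239 m east–west.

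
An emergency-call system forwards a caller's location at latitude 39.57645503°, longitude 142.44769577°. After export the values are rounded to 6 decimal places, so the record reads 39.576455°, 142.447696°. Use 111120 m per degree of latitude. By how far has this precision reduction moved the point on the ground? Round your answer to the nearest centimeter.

2 centimeters

The latitude changed by +0.00000003° and the longitude by -0.00000023°.
North–south shift: 0.00000003 × 111120 = 0.0033336 m.
E–W at 39.5765°: -0.00000023° × 111120 × cos 39.5765° = -0.00000023 × 111120 × 0.7708 ≈ -0.0196992 m.
Hypotenuse of the two orthogonal shifts: √(0.0033336² + 0.0196992²) = 0.0199792 m.
That is 0.0199792 m = 1.9979 cm.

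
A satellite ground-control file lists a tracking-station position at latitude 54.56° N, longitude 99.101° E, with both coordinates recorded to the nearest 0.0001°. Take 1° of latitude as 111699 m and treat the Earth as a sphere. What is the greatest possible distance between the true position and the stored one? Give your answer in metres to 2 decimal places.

6.46 metres

Rounding to 4 decimal places leaves each coordinate within ±5e-05° of the true value.
North–south component: 5e-05° × 111699 = 5.58495 m.
E–W at 54.56°: 5e-05° × 111699 × cos 54.56° = 5e-05 × 111699 × 0.5799 ≈ 3.23843 m.
The two errors are perpendicular, so the maximum displacement is √(5.58495² + 3.23843²) ≈ 6.45594 m.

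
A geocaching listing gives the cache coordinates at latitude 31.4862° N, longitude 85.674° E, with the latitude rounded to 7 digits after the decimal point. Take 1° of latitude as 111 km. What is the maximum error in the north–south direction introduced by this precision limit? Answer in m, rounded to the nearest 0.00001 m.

Rounding to 7 decimal places leaves the latitude within ±5e-08° of the true value.
North–south distance: 5e-08° × 111000 m/° = 0.00555 m.

0.00555 m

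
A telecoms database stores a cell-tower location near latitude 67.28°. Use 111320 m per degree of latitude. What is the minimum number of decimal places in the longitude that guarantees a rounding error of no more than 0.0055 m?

At 67.28° one degree of longitude covers 111320 × cos 67.28° ≈ 111320 × 0.3862 ≈ 42994.9 m.
N decimal places → at most half a unit in the last place, 0.5 × 10⁻ᴺ° = 42994.9/2 × 10⁻ᴺ m.
Setting 21497.5 × 10⁻ᴺ ≤ 0.0055 gives 10ᴺ ≥ 3.909e+06, i.e. N ≥ 6.59.
At 6 places the error can reach 0.0215 m, but 7 places keeps it to 0.00215 m.

7 decimal places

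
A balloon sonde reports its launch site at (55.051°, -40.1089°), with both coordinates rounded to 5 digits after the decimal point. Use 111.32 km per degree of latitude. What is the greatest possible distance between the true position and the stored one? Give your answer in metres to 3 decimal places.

Rounding to 5 decimal places leaves each coordinate within ±5e-06° of the true value.
N–S: 5e-06° × 111320 m/° = 0.5566 m.
East–west component at 55.051°: 5e-06° × 111320 × cos 55.051° ≈ 5e-06 × 63769.3 ≈ 0.318847 m.
Combining orthogonally: (0.5566² + 0.318847²)^½ ≈ 0.641457 m.

0.641 metres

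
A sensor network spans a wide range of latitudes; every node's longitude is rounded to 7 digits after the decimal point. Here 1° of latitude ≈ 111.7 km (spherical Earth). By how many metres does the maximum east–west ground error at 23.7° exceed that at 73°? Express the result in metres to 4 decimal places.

0.0035 metres

Rounding to 7 decimal places leaves the longitude within ±5e-08° of the true value.
Error at 23.7° = 5e-08° × 111700 × cos 23.7° ≈ 0.005585 × 0.9157 = 0.005114 m.
At 73°: 5e-08° × 111700 × cos 73° = 5e-08 × 111700 × 0.2924 ≈ 0.0016329 m.
So the lower-latitude error exceeds the higher by 0.005114 − 0.0016329 = 0.0034811 m.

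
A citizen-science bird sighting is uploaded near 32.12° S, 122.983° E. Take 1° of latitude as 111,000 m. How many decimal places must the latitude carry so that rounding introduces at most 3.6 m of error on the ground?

One degree of latitude covers 111000 m.
N decimal places → at most half a unit in the last place, 0.5 × 10⁻ᴺ° = 111000/2 × 10⁻ᴺ m.
Need 0.5 × 111000 × 10⁻ᴺ ≤ 3.6 → 10⁻ᴺ ≤ 6.486e-05, so N ≥ 4.19.
At 4 places the error can reach 5.55 m, but 5 places keeps it to 0.555 m.

5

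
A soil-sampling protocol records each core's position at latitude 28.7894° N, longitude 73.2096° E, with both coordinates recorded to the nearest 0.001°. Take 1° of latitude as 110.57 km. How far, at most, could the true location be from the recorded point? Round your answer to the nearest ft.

Rounding to 3 decimal places leaves each coordinate within ±0.0005° of the true value.
North–south component: 0.0005° × 110570 = 55.285 m.
E–W at 28.7894°: 0.0005° × 110570 × cos 28.7894° = 0.0005 × 110570 × 0.8764 ≈ 48.4515 m.
The two errors are perpendicular, so the maximum displacement is √(55.285² + 48.4515²) ≈ 73.5118 m.
In feet: 73.5118 m ÷ 0.3048 ≈ 241.18 ft.

241 ft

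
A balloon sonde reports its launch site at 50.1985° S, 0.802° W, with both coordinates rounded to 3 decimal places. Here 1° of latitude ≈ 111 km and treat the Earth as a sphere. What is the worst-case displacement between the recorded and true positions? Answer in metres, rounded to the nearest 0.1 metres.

65.9 metres

Rounding to 3 decimal places leaves each coordinate within ±0.0005° of the true value.
N–S: 0.0005° × 111000 m/° = 55.5 m.
East–west component at 50.1985°: 0.0005° × 111000 × cos 50.1985° ≈ 0.0005 × 71054.4 ≈ 35.5272 m.
Worst case both components are at the extreme and orthogonal: √(55.5² + 35.5272²) ≈ 65.8971 m.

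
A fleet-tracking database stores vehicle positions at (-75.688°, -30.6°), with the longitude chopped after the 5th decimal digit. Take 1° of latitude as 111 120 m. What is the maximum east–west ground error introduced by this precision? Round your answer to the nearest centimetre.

27 centimetres

Truncating at 5 decimal places can drop up to a full unit in the last place, so the longitude may be off by as much as 1e-05°.
At latitude 75.688° a degree of longitude spans 111120 m × cos 75.688° = 111120 × 0.2472 ≈ 27469.1 m.
East–west error: 1e-05° × 27469.1 m/° ≈ 0.274691 m.
That is 0.274691 m = 27.469 cm.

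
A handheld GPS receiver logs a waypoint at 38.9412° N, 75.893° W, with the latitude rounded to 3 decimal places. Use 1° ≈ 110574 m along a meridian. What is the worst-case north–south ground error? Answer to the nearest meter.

Rounding to 3 decimal places leaves the latitude within ±0.0005° of the true value.
Along the meridian that is 0.0005° × 110574 m/° = 55.287 m.

55 meters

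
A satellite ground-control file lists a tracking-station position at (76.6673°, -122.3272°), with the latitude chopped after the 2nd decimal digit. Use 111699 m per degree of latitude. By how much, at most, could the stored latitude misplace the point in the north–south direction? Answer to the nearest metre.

1117 metres

Truncating at 2 decimal places can drop up to a full unit in the last place, so the latitude may be off by as much as 0.01°.
North–south distance: 0.01° × 111699 m/° = 1116.99 m.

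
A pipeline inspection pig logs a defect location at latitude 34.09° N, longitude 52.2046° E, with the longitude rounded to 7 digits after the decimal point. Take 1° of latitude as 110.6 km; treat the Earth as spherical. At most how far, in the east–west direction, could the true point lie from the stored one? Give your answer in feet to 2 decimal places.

Rounding to 7 decimal places leaves the longitude within ±5e-08° of the true value.
Parallels shrink by cos φ, so at 34.09° a degree of longitude is 110600 × 0.8282 ≈ 91594.3 m.
East–west error: 5e-08° × 91594.3 m/° ≈ 0.00457971 m.
In feet: 0.00457971 m ÷ 0.3048 ≈ 0.015025 ft.

0.02 feet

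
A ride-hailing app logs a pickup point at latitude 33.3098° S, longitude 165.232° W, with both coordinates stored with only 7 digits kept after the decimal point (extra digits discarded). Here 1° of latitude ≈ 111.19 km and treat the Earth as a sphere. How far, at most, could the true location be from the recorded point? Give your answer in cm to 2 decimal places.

Truncating at 7 decimal places can drop up to a full unit in the last place, so each coordinate may be off by as much as 1e-07°.
Latitude error → 1e-07 × 111190 = 0.011119 m along the meridian.
East–west component at 33.3098°: 1e-07° × 111190 × cos 33.3098° ≈ 1e-07 × 92923 ≈ 0.0092923 m.
The two errors are perpendicular, so the maximum displacement is √(0.011119² + 0.0092923²) ≈ 0.0144907 m.
That is 0.0144907 m = 1.4491 cm.

1.45 cm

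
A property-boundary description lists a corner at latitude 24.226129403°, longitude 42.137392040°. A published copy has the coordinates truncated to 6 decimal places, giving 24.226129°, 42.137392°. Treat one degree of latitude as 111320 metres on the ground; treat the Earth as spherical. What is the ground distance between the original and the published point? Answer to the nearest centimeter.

The latitude changed by +0.000000403° and the longitude by +0.000000040°.
North–south shift: 0.000000403 × 111320 = 0.044862 m.
E–W at 24.2261°: 0.000000040° × 111320 × cos 24.2261° = 0.000000040 × 111320 × 0.9119 ≈ 0.00406066 m.
Distance: √(0.044862² + 0.00406066²) ≈ 0.0450454 m.
That is 0.0450454 m = 4.5045 cm.

5 centimeters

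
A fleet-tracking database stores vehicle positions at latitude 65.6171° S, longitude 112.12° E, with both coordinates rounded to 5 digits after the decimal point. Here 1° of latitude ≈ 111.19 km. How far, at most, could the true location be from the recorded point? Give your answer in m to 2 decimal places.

Rounding to 5 decimal places leaves each coordinate within ±5e-06° of the true value.
N–S: 5e-06° × 111190 m/° = 0.55595 m.
Longitude error → 5e-06 × 111190 × cos 65.6171° = 5e-06 × 111190 × 0.4128 ≈ 0.229514 m.
The two errors are perpendicular, so the maximum displacement is √(0.55595² + 0.229514²) ≈ 0.601463 m.

0.60 m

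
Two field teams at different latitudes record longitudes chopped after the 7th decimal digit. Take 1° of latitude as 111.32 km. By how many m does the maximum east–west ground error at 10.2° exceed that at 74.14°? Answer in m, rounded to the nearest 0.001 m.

0.008 m

Truncating at 7 decimal places can drop up to a full unit in the last place, so the longitude may be off by as much as 1e-07°.
Error at 10.2° = 1e-07° × 111320 × cos 10.2° ≈ 0.011132 × 0.9842 = 0.010956 m.
Error at 74.14° = 1e-07° × 111320 × cos 74.14° ≈ 0.011132 × 0.2733 = 0.0030422 m.
Difference: 0.010956 − 0.0030422 = 0.0079138 m.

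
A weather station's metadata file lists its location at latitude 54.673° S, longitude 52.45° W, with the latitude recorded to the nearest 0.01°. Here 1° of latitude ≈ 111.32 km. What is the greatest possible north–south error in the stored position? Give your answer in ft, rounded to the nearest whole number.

1826 ft

Rounding to 2 decimal places leaves the latitude within ±0.005° of the true value.
North–south distance: 0.005° × 111320 m/° = 556.6 m.
In feet: 556.6 m ÷ 0.3048 ≈ 1826.1 ft.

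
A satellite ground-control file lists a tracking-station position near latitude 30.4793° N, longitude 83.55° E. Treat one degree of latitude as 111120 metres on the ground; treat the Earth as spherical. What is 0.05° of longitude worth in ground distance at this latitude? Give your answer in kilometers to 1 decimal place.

4.8 kilometers

One degree of longitude here spans 111120 × cos 30.4793° = 111120 × 0.8618 ≈ 95764.6 m; 0.05° of that is 4788.23 m.
That is 4788.23 m = 4.7882 km.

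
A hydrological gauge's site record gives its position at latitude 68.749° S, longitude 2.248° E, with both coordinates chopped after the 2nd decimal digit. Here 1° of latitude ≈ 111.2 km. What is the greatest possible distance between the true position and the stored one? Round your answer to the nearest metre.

Truncating at 2 decimal places can drop up to a full unit in the last place, so each coordinate may be off by as much as 0.01°.
Latitude error → 0.01 × 111200 = 1112 m along the meridian.
East–west component at 68.749°: 0.01° × 111200 × cos 68.749° ≈ 0.01 × 40304.9 ≈ 403.049 m.
Combining orthogonally: (1112² + 403.049²)^½ ≈ 1182.79 m.

1183 metres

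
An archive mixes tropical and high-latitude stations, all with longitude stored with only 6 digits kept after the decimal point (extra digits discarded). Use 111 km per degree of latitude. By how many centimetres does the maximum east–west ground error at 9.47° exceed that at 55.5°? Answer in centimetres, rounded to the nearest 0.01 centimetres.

Truncating at 6 decimal places can drop up to a full unit in the last place, so the longitude may be off by as much as 1e-06°.
Error at 9.47° = 1e-06° × 111000 × cos 9.47° ≈ 0.111 × 0.9864 = 0.10949 m.
Error at 55.5° = 1e-06° × 111000 × cos 55.5° ≈ 0.111 × 0.5664 = 0.062871 m.
Difference: 0.10949 − 0.062871 = 0.046616 m.
That is 0.0466162 m = 4.6616 cm.

4.66 centimetres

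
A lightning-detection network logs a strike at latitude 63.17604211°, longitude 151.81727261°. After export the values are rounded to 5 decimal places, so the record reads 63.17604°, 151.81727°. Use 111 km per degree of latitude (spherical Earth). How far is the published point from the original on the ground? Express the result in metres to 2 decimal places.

0.27 metres

The latitude changed by +0.00000211° and the longitude by +0.00000261°.
N–S: 0.00000211° × 111000 m/° = 0.23421 m.
E–W at 63.176°: 0.00000261° × 111000 × cos 63.176° = 0.00000261 × 111000 × 0.4513 ≈ 0.130732 m.
Combined displacement = (0.23421² + 0.130732²)^½ ≈ 0.268226 m.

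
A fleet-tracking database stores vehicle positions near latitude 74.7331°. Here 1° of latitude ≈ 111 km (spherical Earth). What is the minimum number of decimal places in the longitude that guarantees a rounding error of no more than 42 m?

At 74.7331° one degree of longitude covers 111000 × cos 74.7331° ≈ 111000 × 0.2633 ≈ 29228.1 m.
Rounding to N decimal places gives at most 0.5 × 10⁻ᴺ degrees of error, i.e. 0.5 × 10⁻ᴺ × 29228.1 m.
Setting 14614 × 10⁻ᴺ ≤ 42 gives 10ᴺ ≥ 348, i.e. N ≥ 2.54.
At 2 places the error can reach 146 m, but 3 places keeps it to 14.6 m.

3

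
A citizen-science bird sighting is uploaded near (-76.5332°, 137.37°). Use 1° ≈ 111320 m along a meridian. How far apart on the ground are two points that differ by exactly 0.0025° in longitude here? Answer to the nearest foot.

0.0025° of longitude at 76.5332° is 0.0025 × 111320 × cos 76.5332° ≈ 0.0025 × 25924.4 = 64.811 m.
Converting: 64.811 m × 3.2808 ft/m ≈ 212.63 ft.

213 feet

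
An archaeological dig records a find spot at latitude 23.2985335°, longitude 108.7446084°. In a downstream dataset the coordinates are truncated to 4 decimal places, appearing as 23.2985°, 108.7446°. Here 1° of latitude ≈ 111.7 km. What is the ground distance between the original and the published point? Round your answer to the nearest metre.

The latitude changed by +0.0000335° and the longitude by +0.0000084°.
N–S: 0.0000335° × 111700 m/° = 3.74195 m.
East–west at this latitude: 0.0000084° × 111700 × cos 23.2985° ≈ 0.0000084 × 102592 = 0.86177 m.
Combined displacement = (3.74195² + 0.86177²)^½ ≈ 3.8399 m.

4 metres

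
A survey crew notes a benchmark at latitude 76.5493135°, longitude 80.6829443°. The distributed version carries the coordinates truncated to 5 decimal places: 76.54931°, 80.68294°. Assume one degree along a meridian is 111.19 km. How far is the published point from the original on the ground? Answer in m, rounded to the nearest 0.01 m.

0.40 m

Δlat = 76.5493135 − 76.54931 = +0.0000035°; Δlon = 80.6829443 − 80.68294 = +0.0000043°.
N–S: 0.0000035° × 111190 m/° = 0.389165 m.
E–W at 76.5493°: 0.0000043° × 111190 × cos 76.5493° = 0.0000043 × 111190 × 0.2326 ≈ 0.111214 m.
Hypotenuse of the two orthogonal shifts: √(0.389165² + 0.111214²) = 0.404744 m.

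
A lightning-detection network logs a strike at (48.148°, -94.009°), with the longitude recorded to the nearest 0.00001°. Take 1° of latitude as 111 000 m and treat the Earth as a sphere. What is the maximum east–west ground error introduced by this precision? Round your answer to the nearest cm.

Rounding to 5 decimal places leaves the longitude within ±5e-06° of the true value.
At latitude 48.148° a degree of longitude spans 111000 m × cos 48.148° = 111000 × 0.6672 ≈ 74060.2 m.
Maximum E–W displacement: 5e-06 × 74060.2 = 0.370301 m.
That is 0.370301 m = 37.03 cm.

37 cm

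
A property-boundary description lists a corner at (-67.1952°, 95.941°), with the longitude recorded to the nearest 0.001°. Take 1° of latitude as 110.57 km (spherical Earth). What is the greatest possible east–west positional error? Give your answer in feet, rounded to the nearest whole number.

70 feet

Rounding to 3 decimal places leaves the longitude within ±0.0005° of the true value.
Parallels shrink by cos φ, so at 67.1952° a degree of longitude is 110570 × 0.3876 ≈ 42856.1 m.
Maximum E–W displacement: 0.0005 × 42856.1 = 21.4281 m.
Converting: 21.4281 m × 3.2808 ft/m ≈ 70.302 ft.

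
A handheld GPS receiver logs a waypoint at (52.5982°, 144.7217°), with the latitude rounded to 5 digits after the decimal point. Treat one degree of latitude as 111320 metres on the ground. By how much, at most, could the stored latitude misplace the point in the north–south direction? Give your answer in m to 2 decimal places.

Rounding to 5 decimal places leaves the latitude within ±5e-06° of the true value.
Along the meridian that is 5e-06° × 111320 m/° = 0.5566 m.

0.56 m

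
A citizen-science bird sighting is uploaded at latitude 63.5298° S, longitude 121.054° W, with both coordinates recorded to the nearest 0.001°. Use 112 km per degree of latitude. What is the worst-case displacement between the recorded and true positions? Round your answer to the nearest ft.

Rounding to 3 decimal places leaves each coordinate within ±0.0005° of the true value.
North–south component: 0.0005° × 112000 = 56 m.
E–W at 63.5298°: 0.0005° × 112000 × cos 63.5298° = 0.0005 × 112000 × 0.4457 ≈ 24.961 m.
Worst case both components are at the extreme and orthogonal: √(56² + 24.961²) ≈ 61.3111 m.
Converting: 61.3111 m × 3.2808 ft/m ≈ 201.15 ft.

201 ft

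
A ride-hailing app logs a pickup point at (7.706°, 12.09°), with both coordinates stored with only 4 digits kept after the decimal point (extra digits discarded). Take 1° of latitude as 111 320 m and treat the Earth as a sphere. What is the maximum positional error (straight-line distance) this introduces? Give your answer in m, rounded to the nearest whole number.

16 m

Truncating at 4 decimal places can drop up to a full unit in the last place, so each coordinate may be off by as much as 0.0001°.
Latitude error → 0.0001 × 111320 = 11.132 m along the meridian.
East–west component at 7.706°: 0.0001° × 111320 × cos 7.706° ≈ 0.0001 × 110315 ≈ 11.0315 m.
Combining orthogonally: (11.132² + 11.0315²)^½ ≈ 15.6721 m.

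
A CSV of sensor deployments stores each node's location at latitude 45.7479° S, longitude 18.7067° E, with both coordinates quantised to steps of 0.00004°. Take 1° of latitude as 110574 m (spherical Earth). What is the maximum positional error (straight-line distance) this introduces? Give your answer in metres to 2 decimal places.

With a 0.00004° grid the true value lies within half a step, ±0.00004°/2 = ±2e-05°, of the stored one.
Latitude error → 2e-05 × 110574 = 2.21148 m along the meridian.
East–west component at 45.7479°: 2e-05° × 110574 × cos 45.7479° ≈ 2e-05 × 77160.4 ≈ 1.54321 m.
Worst case both components are at the extreme and orthogonal: √(2.21148² + 1.54321²) ≈ 2.69669 m.

2.70 metres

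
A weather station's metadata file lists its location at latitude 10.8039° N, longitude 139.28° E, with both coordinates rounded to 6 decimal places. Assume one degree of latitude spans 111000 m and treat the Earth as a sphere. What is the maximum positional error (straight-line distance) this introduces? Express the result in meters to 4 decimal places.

0.0778 meters

Rounding to 6 decimal places leaves each coordinate within ±5e-07° of the true value.
N–S: 5e-07° × 111000 m/° = 0.0555 m.
Longitude error → 5e-07 × 111000 × cos 10.8039° = 5e-07 × 111000 × 0.9823 ≈ 0.0545162 m.
Combining orthogonally: (0.0555² + 0.0545162²)^½ ≈ 0.0777963 m.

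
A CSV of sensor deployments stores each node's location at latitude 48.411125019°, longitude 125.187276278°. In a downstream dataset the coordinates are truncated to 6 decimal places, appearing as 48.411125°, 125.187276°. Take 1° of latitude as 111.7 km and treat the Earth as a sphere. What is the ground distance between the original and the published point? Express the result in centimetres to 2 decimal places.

The latitude changed by +0.000000019° and the longitude by +0.000000278°.
North–south shift: 0.000000019 × 111700 = 0.0021223 m.
E–W at 48.4111°: 0.000000278° × 111700 × cos 48.4111° = 0.000000278 × 111700 × 0.6638 ≈ 0.0206121 m.
Hypotenuse of the two orthogonal shifts: √(0.0021223² + 0.0206121²) = 0.0207211 m.
That is 0.0207211 m = 2.0721 cm.

2.07 centimetres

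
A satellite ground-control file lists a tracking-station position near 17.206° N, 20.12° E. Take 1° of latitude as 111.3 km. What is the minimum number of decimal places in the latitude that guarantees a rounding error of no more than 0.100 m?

One degree of latitude covers 111300 m.
Rounding to N decimal places gives at most 0.5 × 10⁻ᴺ degrees of error, i.e. 0.5 × 10⁻ᴺ × 111300 m.
Setting 55650 × 10⁻ᴺ ≤ 0.100 gives 10ᴺ ≥ 5.565e+05, i.e. N ≥ 5.75.
So 6 decimal places suffice (0.0556 m); 5 would allow up to 0.556 m.

6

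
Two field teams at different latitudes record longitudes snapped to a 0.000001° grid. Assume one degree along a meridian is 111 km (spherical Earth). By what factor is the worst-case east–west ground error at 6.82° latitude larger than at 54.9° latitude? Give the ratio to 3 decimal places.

1.727

With a 0.000001° grid the true value lies within half a step, ±0.000001°/2 = ±5e-07°, of the stored one.
At 6.82°: 5e-07° × 111000 × cos 6.82° = 5e-07 × 111000 × 0.9929 ≈ 0.055107 m.
At 54.9°: 5e-07° × 111000 × cos 54.9° = 5e-07 × 111000 × 0.5750 ≈ 0.031913 m.
Ratio: 0.055107 / 0.031913 = cos 6.82° / cos 54.9° ≈ 1.7268.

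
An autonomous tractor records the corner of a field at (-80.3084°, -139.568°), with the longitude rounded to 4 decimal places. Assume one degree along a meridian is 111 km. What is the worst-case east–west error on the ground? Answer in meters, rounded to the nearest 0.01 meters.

Rounding to 4 decimal places leaves the longitude within ±5e-05° of the true value.
Parallels shrink by cos φ, so at 80.3084° a degree of longitude is 111000 × 0.1683 ≈ 18686.3 m.
Maximum E–W displacement: 5e-05 × 18686.3 = 0.934314 m.

0.93 meters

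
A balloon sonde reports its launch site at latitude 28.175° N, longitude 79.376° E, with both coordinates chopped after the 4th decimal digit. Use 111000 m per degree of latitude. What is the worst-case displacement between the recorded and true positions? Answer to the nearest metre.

15 metres

Truncating at 4 decimal places can drop up to a full unit in the last place, so each coordinate may be off by as much as 0.0001°.
Latitude error → 0.0001 × 111000 = 11.1 m along the meridian.
E–W at 28.175°: 0.0001° × 111000 × cos 28.175° = 0.0001 × 111000 × 0.8815 ≈ 9.78476 m.
Worst case both components are at the extreme and orthogonal: √(11.1² + 9.78476²) ≈ 14.797 m.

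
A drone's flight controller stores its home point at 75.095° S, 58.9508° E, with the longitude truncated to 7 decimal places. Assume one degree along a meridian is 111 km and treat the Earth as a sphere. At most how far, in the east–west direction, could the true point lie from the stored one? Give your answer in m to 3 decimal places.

Truncating at 7 decimal places can drop up to a full unit in the last place, so the longitude may be off by as much as 1e-07°.
One degree of longitude at 75.095° is 111000 × cos 75.095° ≈ 111000 × 0.2572 = 28551.1 m.
Maximum E–W displacement: 1e-07 × 28551.1 = 0.00285511 m.

0.003 m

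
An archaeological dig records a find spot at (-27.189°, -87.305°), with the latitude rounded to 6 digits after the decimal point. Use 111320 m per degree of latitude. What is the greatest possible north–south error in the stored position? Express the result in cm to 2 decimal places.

Rounding to 6 decimal places leaves the latitude within ±5e-07° of the true value.
Along the meridian that is 5e-07° × 111320 m/° = 0.05566 m.
That is 0.05566 m = 5.566 cm.

5.57 cm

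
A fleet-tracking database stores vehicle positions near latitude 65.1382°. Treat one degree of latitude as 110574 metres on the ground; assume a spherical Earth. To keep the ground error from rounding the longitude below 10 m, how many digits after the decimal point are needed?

At 65.1382° one degree of longitude covers 110574 × cos 65.1382° ≈ 110574 × 0.4204 ≈ 46488.7 m.
Rounding to N decimal places gives at most 0.5 × 10⁻ᴺ degrees of error, i.e. 0.5 × 10⁻ᴺ × 46488.7 m.
Setting 23244.4 × 10⁻ᴺ ≤ 10 gives 10ᴺ ≥ 2324, i.e. N ≥ 3.37.
N = 3 would give 23.2 m (too coarse); N = 4 gives 2.32 m ≤ 10 m.

4 decimal places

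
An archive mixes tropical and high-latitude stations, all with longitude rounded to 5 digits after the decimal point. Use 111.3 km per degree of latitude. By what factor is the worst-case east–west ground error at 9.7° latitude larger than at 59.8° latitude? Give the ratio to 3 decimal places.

Rounding to 5 decimal places leaves the longitude within ±5e-06° of the true value.
At 9.7°: 5e-06° × 111300 × cos 9.7° = 5e-06 × 111300 × 0.9857 ≈ 0.54854 m.
Error at 59.8° = 5e-06° × 111300 × cos 59.8° ≈ 0.5565 × 0.5030 = 0.27993 m.
The ratio reduces to cos 9.7° / cos 59.8° = 0.9857/0.5030 ≈ 1.9596.

1.960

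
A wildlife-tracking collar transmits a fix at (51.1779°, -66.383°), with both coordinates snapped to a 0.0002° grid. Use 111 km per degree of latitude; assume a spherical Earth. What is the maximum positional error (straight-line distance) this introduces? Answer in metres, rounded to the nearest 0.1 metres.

With a 0.0002° grid the true value lies within half a step, ±0.0002°/2 = ±0.0001°, of the stored one.
Latitude error → 0.0001 × 111000 = 11.1 m along the meridian.
E–W at 51.1779°: 0.0001° × 111000 × cos 51.1779° = 0.0001 × 111000 × 0.6269 ≈ 6.95864 m.
Combining orthogonally: (11.1² + 6.95864²)^½ ≈ 13.1009 m.

13.1 metres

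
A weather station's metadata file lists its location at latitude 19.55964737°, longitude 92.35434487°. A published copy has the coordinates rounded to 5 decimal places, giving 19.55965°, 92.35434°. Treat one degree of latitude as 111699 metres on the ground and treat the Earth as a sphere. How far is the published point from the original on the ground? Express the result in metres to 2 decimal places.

0.59 metres

The latitude changed by -0.00000263° and the longitude by +0.00000487°.
N–S: -0.00000263° × 111699 m/° = -0.293768 m.
East–west at this latitude: 0.00000487° × 111699 × cos 19.5597° ≈ 0.00000487 × 105253 = 0.512583 m.
Combined displacement = (0.293768² + 0.512583²)^½ ≈ 0.590797 m.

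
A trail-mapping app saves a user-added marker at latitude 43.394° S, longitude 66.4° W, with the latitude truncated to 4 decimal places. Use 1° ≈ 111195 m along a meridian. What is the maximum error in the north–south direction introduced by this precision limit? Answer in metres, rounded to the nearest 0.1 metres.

11.1 metres

Truncating at 4 decimal places can drop up to a full unit in the last place, so the latitude may be off by as much as 0.0001°.
North–south distance: 0.0001° × 111195 m/° = 11.1195 m.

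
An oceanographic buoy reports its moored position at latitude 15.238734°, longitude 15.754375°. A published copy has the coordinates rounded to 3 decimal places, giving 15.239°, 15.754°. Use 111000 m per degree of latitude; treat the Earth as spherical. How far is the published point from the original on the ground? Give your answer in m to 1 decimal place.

49.8 m

Δlat = 15.238734 − 15.239 = -0.000266°; Δlon = 15.754375 − 15.754 = +0.000375°.
N–S: -0.000266° × 111000 m/° = -29.526 m.
East–west at this latitude: 0.000375° × 111000 × cos 15.239° ≈ 0.000375 × 107097 = 40.1614 m.
Hypotenuse of the two orthogonal shifts: √(29.526² + 40.1614²) = 49.847 m.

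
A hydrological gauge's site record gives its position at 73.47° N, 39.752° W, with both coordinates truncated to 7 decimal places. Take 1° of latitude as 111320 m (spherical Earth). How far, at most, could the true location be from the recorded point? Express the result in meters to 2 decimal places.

0.01 meters

Truncating at 7 decimal places can drop up to a full unit in the last place, so each coordinate may be off by as much as 1e-07°.
N–S: 1e-07° × 111320 m/° = 0.011132 m.
E–W at 73.47°: 1e-07° × 111320 × cos 73.47° = 1e-07 × 111320 × 0.2845 ≈ 0.00316725 m.
The two errors are perpendicular, so the maximum displacement is √(0.011132² + 0.00316725²) ≈ 0.0115738 m.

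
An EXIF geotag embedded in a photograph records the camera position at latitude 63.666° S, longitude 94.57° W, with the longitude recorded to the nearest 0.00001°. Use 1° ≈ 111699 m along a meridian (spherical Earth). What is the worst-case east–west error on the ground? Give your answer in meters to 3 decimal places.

0.248 meters

Rounding to 5 decimal places leaves the longitude within ±5e-06° of the true value.
One degree of longitude at 63.666° is 111699 × cos 63.666° ≈ 111699 × 0.4436 = 49550 m.
So at most 5e-06° × 49550 ≈ 0.24775 m east–west.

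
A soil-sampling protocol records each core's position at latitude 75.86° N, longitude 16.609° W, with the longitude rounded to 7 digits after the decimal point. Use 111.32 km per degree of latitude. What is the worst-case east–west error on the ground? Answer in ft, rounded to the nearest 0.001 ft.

Rounding to 7 decimal places leaves the longitude within ±5e-08° of the true value.
Parallels shrink by cos φ, so at 75.86° a degree of longitude is 111320 × 0.2443 ≈ 27194.6 m.
So at most 5e-08° × 27194.6 ≈ 0.00135973 m east–west.
In feet: 0.00135973 m ÷ 0.3048 ≈ 0.0044611 ft.

0.004 ft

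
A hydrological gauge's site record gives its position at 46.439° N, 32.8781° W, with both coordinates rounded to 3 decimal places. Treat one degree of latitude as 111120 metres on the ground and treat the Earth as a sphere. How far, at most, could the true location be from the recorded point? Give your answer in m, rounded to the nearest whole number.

Rounding to 3 decimal places leaves each coordinate within ±0.0005° of the true value.
Latitude error → 0.0005 × 111120 = 55.56 m along the meridian.
East–west component at 46.439°: 0.0005° × 111120 × cos 46.439° ≈ 0.0005 × 76575.7 ≈ 38.2879 m.
Combining orthogonally: (55.56² + 38.2879²)^½ ≈ 67.475 m.

67 m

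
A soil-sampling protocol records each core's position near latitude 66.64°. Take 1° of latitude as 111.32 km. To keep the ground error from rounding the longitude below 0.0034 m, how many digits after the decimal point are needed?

At 66.64° one degree of longitude covers 111320 × cos 66.64° ≈ 111320 × 0.3965 ≈ 44139.2 m.
N decimal places → at most half a unit in the last place, 0.5 × 10⁻ᴺ° = 44139.2/2 × 10⁻ᴺ m.
Setting 22069.6 × 10⁻ᴺ ≤ 0.0034 gives 10ᴺ ≥ 6.491e+06, i.e. N ≥ 6.81.
At 6 places the error can reach 0.0221 m, but 7 places keeps it to 0.00221 m.

7 decimal places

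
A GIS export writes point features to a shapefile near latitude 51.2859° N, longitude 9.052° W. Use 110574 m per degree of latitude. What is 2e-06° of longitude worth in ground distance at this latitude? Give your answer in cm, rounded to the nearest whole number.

14 cm

At 51.2859° a degree of longitude is 110574 × cos 51.2859° ≈ 69156.8 m, so 2e-06° corresponds to 0.138314 m.
That is 0.138314 m = 13.831 cm.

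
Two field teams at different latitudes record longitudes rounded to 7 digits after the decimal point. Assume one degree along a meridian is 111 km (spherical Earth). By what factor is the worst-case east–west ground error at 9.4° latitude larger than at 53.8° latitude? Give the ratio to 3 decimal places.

1.670

Rounding to 7 decimal places leaves the longitude within ±5e-08° of the true value.
At 9.4°: 5e-08° × 111000 × cos 9.4° = 5e-08 × 111000 × 0.9866 ≈ 0.0054755 m.
Error at 53.8° = 5e-08° × 111000 × cos 53.8° ≈ 0.00555 × 0.5906 = 0.0032779 m.
Ratio: 0.0054755 / 0.0032779 = cos 9.4° / cos 53.8° ≈ 1.6704.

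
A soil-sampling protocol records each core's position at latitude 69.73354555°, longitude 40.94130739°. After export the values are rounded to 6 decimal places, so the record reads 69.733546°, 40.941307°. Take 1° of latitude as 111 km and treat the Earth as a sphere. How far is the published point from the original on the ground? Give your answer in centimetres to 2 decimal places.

5.22 centimetres

Δlat = 69.73354555 − 69.733546 = -0.00000045°; Δlon = 40.94130739 − 40.941307 = +0.00000039°.
North–south shift: -0.00000045 × 111000 = -0.04995 m.
East–west at this latitude: 0.00000039° × 111000 × cos 69.7335° ≈ 0.00000039 × 38448.9 = 0.0149951 m.
Combined displacement = (0.04995² + 0.0149951²)^½ ≈ 0.0521522 m.
That is 0.0521522 m = 5.2152 cm.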